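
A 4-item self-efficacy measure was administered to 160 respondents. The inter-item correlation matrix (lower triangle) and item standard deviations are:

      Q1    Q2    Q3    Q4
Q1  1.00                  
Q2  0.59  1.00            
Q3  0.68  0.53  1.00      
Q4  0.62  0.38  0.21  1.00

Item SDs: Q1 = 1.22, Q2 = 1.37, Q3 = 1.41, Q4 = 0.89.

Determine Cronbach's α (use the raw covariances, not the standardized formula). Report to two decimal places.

Σσ²ᵢ = 1.22² + 1.37² + 1.41² + 0.89² = 6.1455
Covariances σ_ij = r_ij · s_i · s_j:
  σ(Q1,Q2) = 0.59 × 1.22 × 1.37 = 0.9861
  σ(Q1,Q3) = 0.68 × 1.22 × 1.41 = 1.1697
  σ(Q1,Q4) = 0.62 × 1.22 × 0.89 = 0.6732
  σ(Q2,Q3) = 0.53 × 1.37 × 1.41 = 1.0238
  σ(Q2,Q4) = 0.38 × 1.37 × 0.89 = 0.4633
  σ(Q3,Q4) = 0.21 × 1.41 × 0.89 = 0.2635
σ²_T = Σσ²ᵢ + 2·Σσ_ij = 6.1455 + 2 × 4.5796 = 15.3047
α = (4/3)·(1 − 6.1455/15.3047) = 0.80

α = 0.80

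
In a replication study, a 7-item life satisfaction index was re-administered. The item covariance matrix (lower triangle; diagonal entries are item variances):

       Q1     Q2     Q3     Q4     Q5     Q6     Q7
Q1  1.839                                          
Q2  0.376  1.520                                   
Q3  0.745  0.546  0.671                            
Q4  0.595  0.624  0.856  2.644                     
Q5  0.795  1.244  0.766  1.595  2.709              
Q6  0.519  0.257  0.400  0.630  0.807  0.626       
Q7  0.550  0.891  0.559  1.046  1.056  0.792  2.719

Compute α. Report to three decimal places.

α = 0.829

ΣVar(i) = 1.839 + 1.520 + 0.671 + 2.644 + 2.709 + 0.626 + 2.719 = 12.728
Sum of off-diagonal covariances = 15.649
σ²_T = 12.728 + 2 × 15.649 = 44.026
α = (k/(k−1))·(1 − ΣVar(i)/σ²_T) = (7/6)·(1 − 12.728/44.026) = 0.829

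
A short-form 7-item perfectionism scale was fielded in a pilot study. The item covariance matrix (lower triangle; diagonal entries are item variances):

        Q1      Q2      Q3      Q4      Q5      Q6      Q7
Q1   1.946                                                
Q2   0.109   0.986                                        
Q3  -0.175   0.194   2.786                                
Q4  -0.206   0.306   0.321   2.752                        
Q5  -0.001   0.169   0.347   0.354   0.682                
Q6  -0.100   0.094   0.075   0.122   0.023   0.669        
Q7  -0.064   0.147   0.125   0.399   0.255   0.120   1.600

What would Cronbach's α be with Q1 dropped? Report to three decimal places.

α = 0.470

Remaining items: Q2, Q3, Q4, Q5, Q6, Q7 (k = 6).
sum of item variances = 0.986 + 2.786 + 2.752 + 0.682 + 0.669 + 1.600 = 9.475
σ²_T = 9.475 + 2 × 3.051 = 15.577
α (item deleted) = (6/5)·(1 − 9.475/15.577) = 0.470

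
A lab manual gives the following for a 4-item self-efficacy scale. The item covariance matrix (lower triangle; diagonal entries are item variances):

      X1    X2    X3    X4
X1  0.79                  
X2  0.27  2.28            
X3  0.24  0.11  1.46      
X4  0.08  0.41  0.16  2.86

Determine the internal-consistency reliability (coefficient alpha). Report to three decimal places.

ΣVar(i) = 0.79 + 2.28 + 1.46 + 2.86 = 7.39
Sum of off-diagonal covariances = 1.27
total variance = 7.39 + 2 × 1.27 = 9.93
α = (k/(k−1))·(1 − ΣVar(i)/total variance) = (4/3)·(1 − 7.39/9.93) = 0.341

coefficient alpha = 0.341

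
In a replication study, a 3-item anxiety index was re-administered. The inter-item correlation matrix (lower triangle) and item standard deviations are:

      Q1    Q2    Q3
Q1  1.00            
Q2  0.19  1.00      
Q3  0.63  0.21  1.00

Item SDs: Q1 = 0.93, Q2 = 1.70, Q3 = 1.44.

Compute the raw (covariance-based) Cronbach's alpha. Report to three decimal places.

Cronbach's alpha = 0.544

Σσ²ᵢ = 0.93² + 1.70² + 1.44² = 5.8285
Covariances σ_ij = r_ij · s_i · s_j:
  σ(Q1,Q2) = 0.19 × 0.93 × 1.70 = 0.3004
  σ(Q1,Q3) = 0.63 × 0.93 × 1.44 = 0.8437
  σ(Q2,Q3) = 0.21 × 1.70 × 1.44 = 0.5141
σ²_T = Σσ²ᵢ + 2·Σσ_ij = 5.8285 + 2 × 1.6582 = 9.1449
α = (3/2)·(1 − 5.8285/9.1449) = 0.544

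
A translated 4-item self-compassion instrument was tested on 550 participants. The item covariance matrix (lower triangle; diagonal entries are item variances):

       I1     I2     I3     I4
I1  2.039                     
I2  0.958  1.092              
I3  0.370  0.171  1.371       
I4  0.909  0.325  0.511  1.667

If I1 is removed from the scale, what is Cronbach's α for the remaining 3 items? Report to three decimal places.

Cronbach's α = 0.492

Remaining items: I2, I3, I4 (k = 3).
ΣVar(i) = 1.092 + 1.371 + 1.667 = 4.130
σ²_T = 4.130 + 2 × 1.007 = 6.144
α (item deleted) = (3/2)·(1 − 4.130/6.144) = 0.492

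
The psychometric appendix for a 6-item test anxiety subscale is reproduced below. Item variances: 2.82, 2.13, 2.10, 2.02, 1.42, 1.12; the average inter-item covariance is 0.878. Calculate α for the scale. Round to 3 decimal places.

α = 0.833

ΣVar(i) = 2.82 + 2.13 + 2.10 + 2.02 + 1.42 + 1.12 = 11.61
Sum of the 15 distinct covariances = 15 × 0.878 = 13.170
total variance = ΣVar(i) + 2·Σcov = 11.61 + 2 × 13.170 = 37.950
α = (6/5)·(1 − 11.61/37.950) = 0.833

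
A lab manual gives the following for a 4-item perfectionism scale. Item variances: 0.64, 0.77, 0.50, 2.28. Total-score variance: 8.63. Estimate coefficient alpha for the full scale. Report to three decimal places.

coefficient alpha = 0.686

sum of item variances = 0.64 + 0.77 + 0.50 + 2.28 = 4.19
α = (k/(k−1))·(1 − sum of item variances/Var(T)) = (4/3)·(1 − 4.19/8.63) = 0.686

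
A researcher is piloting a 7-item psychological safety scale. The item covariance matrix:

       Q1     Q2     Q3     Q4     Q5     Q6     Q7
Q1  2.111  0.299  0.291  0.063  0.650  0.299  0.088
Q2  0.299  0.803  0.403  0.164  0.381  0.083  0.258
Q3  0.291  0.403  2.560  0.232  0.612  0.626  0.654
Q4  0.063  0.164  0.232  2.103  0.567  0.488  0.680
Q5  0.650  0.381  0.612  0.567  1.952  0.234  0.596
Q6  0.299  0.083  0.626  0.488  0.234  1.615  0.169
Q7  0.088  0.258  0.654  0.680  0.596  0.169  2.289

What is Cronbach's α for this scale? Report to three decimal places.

Σσᵢ² = 2.111 + 0.803 + 2.560 + 2.103 + 1.952 + 1.615 + 2.289 = 13.433
Σ_{i<j} σ_ij = 7.837
Var(T) = 13.433 + 2 × 7.837 = 29.107
α = (k/(k−1))·(1 − Σσᵢ²/Var(T)) = (7/6)·(1 − 13.433/29.107) = 0.628

Cronbach's α = 0.628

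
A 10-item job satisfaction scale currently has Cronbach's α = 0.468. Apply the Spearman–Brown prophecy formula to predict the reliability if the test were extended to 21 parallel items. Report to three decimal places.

predicted reliability = 0.649

Length factor m = 21/10 = 2.1000
α' = m·α / (1 + (m−1)·α)
   = 21/10 × 0.468 / (1 + (21/10 − 1) × 0.468)
   = 0.9828 / 1.5148 = 0.649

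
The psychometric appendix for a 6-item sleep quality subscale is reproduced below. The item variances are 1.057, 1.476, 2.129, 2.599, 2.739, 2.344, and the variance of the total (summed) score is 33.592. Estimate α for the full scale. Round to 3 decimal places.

α = 0.759

sum of item variances = 1.057 + 1.476 + 2.129 + 2.599 + 2.739 + 2.344 = 12.344
α = (k/(k−1))·(1 − sum of item variances/σ²_T) = (6/5)·(1 − 12.344/33.592) = 0.759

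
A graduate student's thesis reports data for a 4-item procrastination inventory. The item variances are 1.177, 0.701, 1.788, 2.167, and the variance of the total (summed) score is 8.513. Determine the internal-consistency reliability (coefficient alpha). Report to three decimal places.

coefficient alpha = 0.420

Σσᵢ² = 1.177 + 0.701 + 1.788 + 2.167 = 5.833
α = (k/(k−1))·(1 − Σσᵢ²/total variance) = (4/3)·(1 − 5.833/8.513) = 0.420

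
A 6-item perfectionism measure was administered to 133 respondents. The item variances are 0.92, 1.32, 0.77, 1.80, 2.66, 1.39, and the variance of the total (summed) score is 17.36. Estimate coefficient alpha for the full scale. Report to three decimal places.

coefficient alpha = 0.588

sum of item variances = 0.92 + 1.32 + 0.77 + 1.80 + 2.66 + 1.39 = 8.86
α = (k/(k−1))·(1 − sum of item variances/σ²_T) = (6/5)·(1 − 8.86/17.36) = 0.588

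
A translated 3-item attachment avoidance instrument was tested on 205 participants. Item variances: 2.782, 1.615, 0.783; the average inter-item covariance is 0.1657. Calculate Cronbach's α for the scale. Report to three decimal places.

Σσ²ᵢ = 2.782 + 1.615 + 0.783 = 5.180
Sum of the 3 distinct covariances = 3 × 0.1657 = 0.4971
σ²_total = Σσ²ᵢ + 2·Σcov = 5.180 + 2 × 0.4971 = 6.1742
α = (3/2)·(1 − 5.180/6.1742) = 0.242

Cronbach's α = 0.242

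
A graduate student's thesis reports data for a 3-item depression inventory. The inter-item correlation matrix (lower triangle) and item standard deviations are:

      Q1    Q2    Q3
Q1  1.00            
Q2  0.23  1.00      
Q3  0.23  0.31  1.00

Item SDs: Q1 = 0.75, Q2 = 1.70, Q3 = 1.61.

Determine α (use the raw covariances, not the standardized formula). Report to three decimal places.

α = 0.479

Σσ²ᵢ = 0.75² + 1.70² + 1.61² = 6.0446
Covariances σ_ij = r_ij · s_i · s_j:
  σ(Q1,Q2) = 0.23 × 0.75 × 1.70 = 0.2933
  σ(Q1,Q3) = 0.23 × 0.75 × 1.61 = 0.2777
  σ(Q2,Q3) = 0.31 × 1.70 × 1.61 = 0.8485
σ²_T = Σσ²ᵢ + 2·Σσ_ij = 6.0446 + 2 × 1.4195 = 8.8836
α = (3/2)·(1 − 6.0446/8.8836) = 0.479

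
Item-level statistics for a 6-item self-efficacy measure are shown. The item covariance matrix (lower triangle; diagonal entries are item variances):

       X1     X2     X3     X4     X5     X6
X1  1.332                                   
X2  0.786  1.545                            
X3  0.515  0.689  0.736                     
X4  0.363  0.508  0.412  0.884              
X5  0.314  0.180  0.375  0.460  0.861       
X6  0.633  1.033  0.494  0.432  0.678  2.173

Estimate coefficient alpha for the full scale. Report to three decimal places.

α = 0.812

Σσ²ᵢ = 1.332 + 1.545 + 0.736 + 0.884 + 0.861 + 2.173 = 7.531
Σ_{i<j} σ_ij = 7.872
Var(T) = 7.531 + 2 × 7.872 = 23.275
α = (k/(k−1))·(1 − Σσ²ᵢ/Var(T)) = (6/5)·(1 − 7.531/23.275) = 0.812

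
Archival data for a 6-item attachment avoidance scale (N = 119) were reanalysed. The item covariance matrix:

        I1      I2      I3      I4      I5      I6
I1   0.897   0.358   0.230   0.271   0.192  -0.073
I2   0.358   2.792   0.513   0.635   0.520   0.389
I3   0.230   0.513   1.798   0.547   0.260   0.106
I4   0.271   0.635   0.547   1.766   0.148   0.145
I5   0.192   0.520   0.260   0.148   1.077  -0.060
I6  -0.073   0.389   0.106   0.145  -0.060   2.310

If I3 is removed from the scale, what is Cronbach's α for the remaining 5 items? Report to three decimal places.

α = 0.454

Remaining items: I1, I2, I4, I5, I6 (k = 5).
ΣVar(i) = 0.897 + 2.792 + 1.766 + 1.077 + 2.310 = 8.842
total variance = 8.842 + 2 × 2.525 = 13.892
α (item deleted) = (5/4)·(1 − 8.842/13.892) = 0.454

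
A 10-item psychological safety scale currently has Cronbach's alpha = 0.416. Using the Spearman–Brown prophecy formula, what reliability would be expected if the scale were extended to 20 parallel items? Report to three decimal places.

Length factor m = 20/10 = 2.0000
α' = m·α / (1 + (m−1)·α)
   = 20/10 × 0.416 / (1 + (20/10 − 1) × 0.416)
   = 0.8320 / 1.4160 = 0.588

predicted reliability = 0.588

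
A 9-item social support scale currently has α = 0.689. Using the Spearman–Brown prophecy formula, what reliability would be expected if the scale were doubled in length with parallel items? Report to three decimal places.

Length factor m = 2
α' = m·α / (1 + (m−1)·α)
   = 2 × 0.689 / (1 + (2 − 1) × 0.689)
   = 1.3780 / 1.6890 = 0.816

predicted reliability = 0.816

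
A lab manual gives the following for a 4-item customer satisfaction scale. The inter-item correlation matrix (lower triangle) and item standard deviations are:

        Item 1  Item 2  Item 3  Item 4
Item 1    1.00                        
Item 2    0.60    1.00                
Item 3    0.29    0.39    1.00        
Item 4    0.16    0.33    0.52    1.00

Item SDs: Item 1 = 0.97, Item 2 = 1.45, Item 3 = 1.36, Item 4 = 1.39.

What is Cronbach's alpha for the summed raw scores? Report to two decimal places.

Σσ²ᵢ = 0.97² + 1.45² + 1.36² + 1.39² = 6.8251
Covariances σ_ij = r_ij · s_i · s_j:
  σ(Item 1,Item 2) = 0.60 × 0.97 × 1.45 = 0.8439
  σ(Item 1,Item 3) = 0.29 × 0.97 × 1.36 = 0.3826
  σ(Item 1,Item 4) = 0.16 × 0.97 × 1.39 = 0.2157
  σ(Item 2,Item 3) = 0.39 × 1.45 × 1.36 = 0.7691
  σ(Item 2,Item 4) = 0.33 × 1.45 × 1.39 = 0.6651
  σ(Item 3,Item 4) = 0.52 × 1.36 × 1.39 = 0.9830
σ²_T = Σσ²ᵢ + 2·Σσ_ij = 6.8251 + 2 × 3.8594 = 14.5439
α = (4/3)·(1 − 6.8251/14.5439) = 0.71

Cronbach's alpha = 0.71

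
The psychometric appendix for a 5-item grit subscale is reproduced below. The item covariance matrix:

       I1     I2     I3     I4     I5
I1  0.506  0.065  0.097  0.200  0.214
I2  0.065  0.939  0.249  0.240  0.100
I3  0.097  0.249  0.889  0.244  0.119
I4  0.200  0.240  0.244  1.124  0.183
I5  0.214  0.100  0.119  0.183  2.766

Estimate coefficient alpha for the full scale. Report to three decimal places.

coefficient alpha = 0.443

Σσᵢ² = 0.506 + 0.939 + 0.889 + 1.124 + 2.766 = 6.224
Sum of the distinct covariances = 1.711
σ²_T = 6.224 + 2 × 1.711 = 9.646
α = (k/(k−1))·(1 − Σσᵢ²/σ²_T) = (5/4)·(1 − 6.224/9.646) = 0.443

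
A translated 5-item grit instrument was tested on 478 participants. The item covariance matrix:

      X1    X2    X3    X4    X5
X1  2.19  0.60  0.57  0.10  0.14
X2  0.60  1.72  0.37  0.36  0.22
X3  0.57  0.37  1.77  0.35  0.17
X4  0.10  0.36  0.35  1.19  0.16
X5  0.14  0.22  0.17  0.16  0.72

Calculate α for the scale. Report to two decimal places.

α = 0.56

Σσᵢ² = 2.19 + 1.72 + 1.77 + 1.19 + 0.72 = 7.59
Sum of the distinct covariances = 3.04
σ²_T = 7.59 + 2 × 3.04 = 13.67
α = (k/(k−1))·(1 − Σσᵢ²/σ²_T) = (5/4)·(1 − 7.59/13.67) = 0.56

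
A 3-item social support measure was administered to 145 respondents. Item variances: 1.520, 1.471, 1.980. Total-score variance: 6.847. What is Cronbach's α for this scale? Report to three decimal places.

sum of item variances = 1.520 + 1.471 + 1.980 = 4.971
α = (k/(k−1))·(1 − sum of item variances/σ²_T) = (3/2)·(1 − 4.971/6.847) = 0.411

Cronbach's α = 0.411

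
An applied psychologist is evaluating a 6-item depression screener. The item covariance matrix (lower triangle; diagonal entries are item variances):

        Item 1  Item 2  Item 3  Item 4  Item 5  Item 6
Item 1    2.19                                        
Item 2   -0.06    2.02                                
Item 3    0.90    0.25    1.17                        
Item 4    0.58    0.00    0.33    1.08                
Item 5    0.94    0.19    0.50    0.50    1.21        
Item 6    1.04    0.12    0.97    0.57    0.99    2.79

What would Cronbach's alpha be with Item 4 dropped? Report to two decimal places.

Remaining items: Item 1, Item 2, Item 3, Item 5, Item 6 (k = 5).
Σσᵢ² = 2.19 + 2.02 + 1.17 + 1.21 + 2.79 = 9.38
total variance = 9.38 + 2 × 5.84 = 21.06
α (item deleted) = (5/4)·(1 − 9.38/21.06) = 0.69

Cronbach's alpha = 0.69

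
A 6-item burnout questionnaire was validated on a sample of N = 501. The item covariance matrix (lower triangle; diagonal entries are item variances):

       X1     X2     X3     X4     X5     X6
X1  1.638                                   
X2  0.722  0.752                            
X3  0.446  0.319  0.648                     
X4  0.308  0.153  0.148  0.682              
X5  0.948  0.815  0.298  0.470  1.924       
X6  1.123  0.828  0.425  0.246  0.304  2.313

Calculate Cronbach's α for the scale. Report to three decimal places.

sum of item variances = 1.638 + 0.752 + 0.648 + 0.682 + 1.924 + 2.313 = 7.957
Σ_{i<j} σ_ij = 7.553
σ²_total = 7.957 + 2 × 7.553 = 23.063
α = (k/(k−1))·(1 − sum of item variances/σ²_total) = (6/5)·(1 − 7.957/23.063) = 0.786

Cronbach's α = 0.786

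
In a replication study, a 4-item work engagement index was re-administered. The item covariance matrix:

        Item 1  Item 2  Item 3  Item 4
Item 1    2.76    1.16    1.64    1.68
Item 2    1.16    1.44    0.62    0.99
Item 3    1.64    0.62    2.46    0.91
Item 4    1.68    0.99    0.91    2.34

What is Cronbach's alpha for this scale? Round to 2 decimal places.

Σσᵢ² = 2.76 + 1.44 + 2.46 + 2.34 = 9.00
Σ_{i<j} σ_ij = 7.00
Var(T) = 9.00 + 2 × 7.00 = 23.00
α = (k/(k−1))·(1 − Σσᵢ²/Var(T)) = (4/3)·(1 − 9.00/23.00) = 0.81

Cronbach's alpha = 0.81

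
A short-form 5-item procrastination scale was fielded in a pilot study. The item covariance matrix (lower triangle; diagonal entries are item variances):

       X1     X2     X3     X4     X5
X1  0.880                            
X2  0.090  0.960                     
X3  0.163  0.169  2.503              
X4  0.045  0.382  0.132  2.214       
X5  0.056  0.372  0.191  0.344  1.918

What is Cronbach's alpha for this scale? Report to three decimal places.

Σσ²ᵢ = 0.880 + 0.960 + 2.503 + 2.214 + 1.918 = 8.475
Sum of off-diagonal covariances = 1.944
Var(T) = 8.475 + 2 × 1.944 = 12.363
α = (k/(k−1))·(1 − Σσ²ᵢ/Var(T)) = (5/4)·(1 − 8.475/12.363) = 0.393

Cronbach's alpha = 0.393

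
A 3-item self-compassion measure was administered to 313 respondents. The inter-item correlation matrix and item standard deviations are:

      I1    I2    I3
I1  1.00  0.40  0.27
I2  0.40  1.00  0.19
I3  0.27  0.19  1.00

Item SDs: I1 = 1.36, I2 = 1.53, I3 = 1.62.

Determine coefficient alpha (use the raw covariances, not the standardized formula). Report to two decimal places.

Σσ²ᵢ = 1.36² + 1.53² + 1.62² = 6.8149
Covariances σ_ij = r_ij · s_i · s_j:
  σ(I1,I2) = 0.40 × 1.36 × 1.53 = 0.8323
  σ(I1,I3) = 0.27 × 1.36 × 1.62 = 0.5949
  σ(I2,I3) = 0.19 × 1.53 × 1.62 = 0.4709
σ²_T = Σσ²ᵢ + 2·Σσ_ij = 6.8149 + 2 × 1.8981 = 10.6111
α = (3/2)·(1 − 6.8149/10.6111) = 0.54

α = 0.54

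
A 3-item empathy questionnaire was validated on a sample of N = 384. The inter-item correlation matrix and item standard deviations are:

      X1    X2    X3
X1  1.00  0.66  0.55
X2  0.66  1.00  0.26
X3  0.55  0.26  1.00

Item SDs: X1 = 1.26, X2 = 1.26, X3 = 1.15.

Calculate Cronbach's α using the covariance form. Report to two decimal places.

Cronbach's α = 0.75

Σσ²ᵢ = 1.26² + 1.26² + 1.15² = 4.4977
Covariances σ_ij = r_ij · s_i · s_j:
  σ(X1,X2) = 0.66 × 1.26 × 1.26 = 1.0478
  σ(X1,X3) = 0.55 × 1.26 × 1.15 = 0.7970
  σ(X2,X3) = 0.26 × 1.26 × 1.15 = 0.3767
σ²_T = Σσ²ᵢ + 2·Σσ_ij = 4.4977 + 2 × 2.2215 = 8.9407
α = (3/2)·(1 − 4.4977/8.9407) = 0.75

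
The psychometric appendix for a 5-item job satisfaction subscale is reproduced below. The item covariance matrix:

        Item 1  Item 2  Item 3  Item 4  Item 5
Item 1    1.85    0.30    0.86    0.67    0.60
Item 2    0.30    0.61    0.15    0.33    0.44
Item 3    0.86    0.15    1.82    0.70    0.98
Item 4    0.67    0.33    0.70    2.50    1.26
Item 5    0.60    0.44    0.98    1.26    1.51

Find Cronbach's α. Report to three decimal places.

sum of item variances = 1.85 + 0.61 + 1.82 + 2.50 + 1.51 = 8.29
Sum of off-diagonal covariances = 6.29
total variance = 8.29 + 2 × 6.29 = 20.87
α = (k/(k−1))·(1 − sum of item variances/total variance) = (5/4)·(1 − 8.29/20.87) = 0.753

Cronbach's α = 0.753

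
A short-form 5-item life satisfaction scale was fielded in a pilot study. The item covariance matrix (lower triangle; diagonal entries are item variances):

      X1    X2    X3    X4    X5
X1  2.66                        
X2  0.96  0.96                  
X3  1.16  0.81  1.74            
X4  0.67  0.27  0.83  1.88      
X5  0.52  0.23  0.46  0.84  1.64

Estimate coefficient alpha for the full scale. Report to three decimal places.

coefficient alpha = 0.754

Σσᵢ² = 2.66 + 0.96 + 1.74 + 1.88 + 1.64 = 8.88
Σ_{i<j} σ_ij = 6.75
σ²_total = 8.88 + 2 × 6.75 = 22.38
α = (k/(k−1))·(1 − Σσᵢ²/σ²_total) = (5/4)·(1 − 8.88/22.38) = 0.754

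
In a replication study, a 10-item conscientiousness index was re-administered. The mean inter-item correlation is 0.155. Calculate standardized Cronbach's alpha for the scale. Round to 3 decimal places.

Standardized α = k·r̄ / (1 + (k−1)·r̄) = 10 × 0.155 / (1 + 9 × 0.155)
  = 1.5500 / 2.3950 = 0.647

standardized Cronbach's alpha = 0.647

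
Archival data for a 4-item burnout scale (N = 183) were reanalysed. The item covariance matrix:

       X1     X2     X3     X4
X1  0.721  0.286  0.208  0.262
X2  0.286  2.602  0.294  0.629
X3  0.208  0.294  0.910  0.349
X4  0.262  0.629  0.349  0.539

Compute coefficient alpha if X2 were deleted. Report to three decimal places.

Remaining items: X1, X3, X4 (k = 3).
ΣVar(i) = 0.721 + 0.910 + 0.539 = 2.170
σ²_total = 2.170 + 2 × 0.819 = 3.808
α (item deleted) = (3/2)·(1 − 2.170/3.808) = 0.645

coefficient alpha = 0.645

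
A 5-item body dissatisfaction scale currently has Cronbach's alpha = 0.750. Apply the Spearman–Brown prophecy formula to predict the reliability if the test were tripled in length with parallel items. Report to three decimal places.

predicted reliability = 0.900

Length factor m = 3
α' = m·α / (1 + (m−1)·α)
   = 3 × 0.750 / (1 + (3 − 1) × 0.750)
   = 2.2500 / 2.5000 = 0.900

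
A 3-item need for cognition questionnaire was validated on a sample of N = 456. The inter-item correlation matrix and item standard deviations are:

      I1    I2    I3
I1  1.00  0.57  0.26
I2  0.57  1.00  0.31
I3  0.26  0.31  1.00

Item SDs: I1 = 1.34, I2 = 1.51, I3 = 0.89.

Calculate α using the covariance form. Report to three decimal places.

Σσ²ᵢ = 1.34² + 1.51² + 0.89² = 4.8678
Covariances σ_ij = r_ij · s_i · s_j:
  σ(I1,I2) = 0.57 × 1.34 × 1.51 = 1.1533
  σ(I1,I3) = 0.26 × 1.34 × 0.89 = 0.3101
  σ(I2,I3) = 0.31 × 1.51 × 0.89 = 0.4166
σ²_T = Σσ²ᵢ + 2·Σσ_ij = 4.8678 + 2 × 1.8800 = 8.6278
α = (3/2)·(1 − 4.8678/8.6278) = 0.654

α = 0.654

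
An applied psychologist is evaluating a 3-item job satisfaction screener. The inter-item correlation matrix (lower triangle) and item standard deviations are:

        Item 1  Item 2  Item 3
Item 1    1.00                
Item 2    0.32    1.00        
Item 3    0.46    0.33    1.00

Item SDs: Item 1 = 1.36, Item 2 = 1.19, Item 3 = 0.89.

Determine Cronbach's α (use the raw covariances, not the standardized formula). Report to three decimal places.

α = 0.619

Σσ²ᵢ = 1.36² + 1.19² + 0.89² = 4.0578
Covariances σ_ij = r_ij · s_i · s_j:
  σ(Item 1,Item 2) = 0.32 × 1.36 × 1.19 = 0.5179
  σ(Item 1,Item 3) = 0.46 × 1.36 × 0.89 = 0.5568
  σ(Item 2,Item 3) = 0.33 × 1.19 × 0.89 = 0.3495
σ²_T = Σσ²ᵢ + 2·Σσ_ij = 4.0578 + 2 × 1.4242 = 6.9062
α = (3/2)·(1 − 4.0578/6.9062) = 0.619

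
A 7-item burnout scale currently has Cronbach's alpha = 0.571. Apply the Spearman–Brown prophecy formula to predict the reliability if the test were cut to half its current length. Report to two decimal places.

Length factor m = 1/2
α' = m·α / (1 − (1−m)·α)
   = 1/2 × 0.571 / (1 − (1 − 1/2) × 0.571)
   = 0.2855 / 0.7145 = 0.40

predicted reliability = 0.40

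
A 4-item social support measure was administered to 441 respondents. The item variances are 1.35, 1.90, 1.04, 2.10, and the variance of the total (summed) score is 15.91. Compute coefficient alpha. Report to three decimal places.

Σσᵢ² = 1.35 + 1.90 + 1.04 + 2.10 = 6.39
α = (k/(k−1))·(1 − Σσᵢ²/σ²_total) = (4/3)·(1 − 6.39/15.91) = 0.798

α = 0.798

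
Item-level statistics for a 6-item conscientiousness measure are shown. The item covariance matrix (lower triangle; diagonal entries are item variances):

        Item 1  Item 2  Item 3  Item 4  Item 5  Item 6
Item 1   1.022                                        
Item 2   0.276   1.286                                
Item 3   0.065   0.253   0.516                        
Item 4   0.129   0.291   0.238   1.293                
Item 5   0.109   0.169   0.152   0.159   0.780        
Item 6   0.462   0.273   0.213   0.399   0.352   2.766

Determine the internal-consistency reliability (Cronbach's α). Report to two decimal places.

Σσ²ᵢ = 1.022 + 1.286 + 0.516 + 1.293 + 0.780 + 2.766 = 7.663
Σ_{i<j} σ_ij = 3.540
Var(T) = 7.663 + 2 × 3.540 = 14.743
α = (k/(k−1))·(1 − Σσ²ᵢ/Var(T)) = (6/5)·(1 − 7.663/14.743) = 0.58

α = 0.58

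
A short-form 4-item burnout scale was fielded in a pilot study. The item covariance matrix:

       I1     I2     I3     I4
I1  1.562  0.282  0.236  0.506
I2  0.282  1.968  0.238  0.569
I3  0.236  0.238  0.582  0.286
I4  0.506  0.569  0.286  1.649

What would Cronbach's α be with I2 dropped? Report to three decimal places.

α = 0.527

Remaining items: I1, I3, I4 (k = 3).
ΣVar(i) = 1.562 + 0.582 + 1.649 = 3.793
Var(T) = 3.793 + 2 × 1.028 = 5.849
α (item deleted) = (3/2)·(1 − 3.793/5.849) = 0.527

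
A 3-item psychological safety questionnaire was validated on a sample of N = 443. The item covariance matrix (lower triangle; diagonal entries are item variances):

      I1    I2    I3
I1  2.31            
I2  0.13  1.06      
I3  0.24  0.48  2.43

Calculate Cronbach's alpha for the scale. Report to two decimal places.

Cronbach's alpha = 0.34

sum of item variances = 2.31 + 1.06 + 2.43 = 5.80
Sum of off-diagonal covariances = 0.85
total variance = 5.80 + 2 × 0.85 = 7.50
α = (k/(k−1))·(1 − sum of item variances/total variance) = (3/2)·(1 − 5.80/7.50) = 0.34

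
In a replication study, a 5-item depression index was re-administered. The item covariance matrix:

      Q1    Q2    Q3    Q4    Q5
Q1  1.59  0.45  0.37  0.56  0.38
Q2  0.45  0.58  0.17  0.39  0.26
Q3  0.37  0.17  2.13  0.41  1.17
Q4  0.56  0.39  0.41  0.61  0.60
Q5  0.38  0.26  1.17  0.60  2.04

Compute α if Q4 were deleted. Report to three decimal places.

Remaining items: Q1, Q2, Q3, Q5 (k = 4).
Σσᵢ² = 1.59 + 0.58 + 2.13 + 2.04 = 6.34
σ²_total = 6.34 + 2 × 2.80 = 11.94
α (item deleted) = (4/3)·(1 − 6.34/11.94) = 0.625

α = 0.625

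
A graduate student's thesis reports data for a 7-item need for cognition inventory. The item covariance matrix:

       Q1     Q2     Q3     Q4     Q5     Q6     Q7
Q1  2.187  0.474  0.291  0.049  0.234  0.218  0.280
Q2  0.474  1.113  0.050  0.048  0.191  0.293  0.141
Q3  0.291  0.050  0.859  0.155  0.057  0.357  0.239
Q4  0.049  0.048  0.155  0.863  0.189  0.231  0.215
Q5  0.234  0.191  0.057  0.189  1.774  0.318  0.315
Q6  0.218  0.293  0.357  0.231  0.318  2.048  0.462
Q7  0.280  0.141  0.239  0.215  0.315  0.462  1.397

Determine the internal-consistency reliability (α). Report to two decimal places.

ΣVar(i) = 2.187 + 1.113 + 0.859 + 0.863 + 1.774 + 2.048 + 1.397 = 10.241
Sum of off-diagonal covariances = 4.807
σ²_T = 10.241 + 2 × 4.807 = 19.855
α = (k/(k−1))·(1 − ΣVar(i)/σ²_T) = (7/6)·(1 − 10.241/19.855) = 0.56

α = 0.56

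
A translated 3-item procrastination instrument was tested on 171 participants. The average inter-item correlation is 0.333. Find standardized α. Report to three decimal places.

standardized α = 0.600

Standardized α = k·r̄ / (1 + (k−1)·r̄) = 3 × 0.333 / (1 + 2 × 0.333)
  = 0.9990 / 1.6660 = 0.600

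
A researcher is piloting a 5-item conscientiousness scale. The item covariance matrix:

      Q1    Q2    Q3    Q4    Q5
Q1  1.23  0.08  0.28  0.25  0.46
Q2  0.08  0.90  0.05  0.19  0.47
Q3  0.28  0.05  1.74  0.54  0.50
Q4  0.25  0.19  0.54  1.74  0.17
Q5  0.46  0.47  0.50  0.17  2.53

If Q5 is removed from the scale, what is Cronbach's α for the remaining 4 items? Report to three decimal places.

Cronbach's α = 0.442

Remaining items: Q1, Q2, Q3, Q4 (k = 4).
ΣVar(i) = 1.23 + 0.90 + 1.74 + 1.74 = 5.61
Var(T) = 5.61 + 2 × 1.39 = 8.39
α (item deleted) = (4/3)·(1 − 5.61/8.39) = 0.442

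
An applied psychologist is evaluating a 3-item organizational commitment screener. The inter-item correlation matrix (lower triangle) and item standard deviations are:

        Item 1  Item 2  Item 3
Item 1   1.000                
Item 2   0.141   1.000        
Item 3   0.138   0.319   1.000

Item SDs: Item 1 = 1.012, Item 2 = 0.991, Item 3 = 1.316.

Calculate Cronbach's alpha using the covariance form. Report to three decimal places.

Σσ²ᵢ = 1.012² + 0.991² + 1.316² = 3.7381
Covariances σ_ij = r_ij · s_i · s_j:
  σ(Item 1,Item 2) = 0.141 × 1.012 × 0.991 = 0.1414
  σ(Item 1,Item 3) = 0.138 × 1.012 × 1.316 = 0.1838
  σ(Item 2,Item 3) = 0.319 × 0.991 × 1.316 = 0.4160
σ²_T = Σσ²ᵢ + 2·Σσ_ij = 3.7381 + 2 × 0.7412 = 5.2205
α = (3/2)·(1 − 3.7381/5.2205) = 0.426

α = 0.426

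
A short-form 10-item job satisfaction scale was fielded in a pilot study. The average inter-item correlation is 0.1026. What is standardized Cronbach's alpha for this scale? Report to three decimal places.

Standardized α = k·r̄ / (1 + (k−1)·r̄) = 10 × 0.1026 / (1 + 9 × 0.1026)
  = 1.0260 / 1.9234 = 0.533

standardized Cronbach's alpha = 0.533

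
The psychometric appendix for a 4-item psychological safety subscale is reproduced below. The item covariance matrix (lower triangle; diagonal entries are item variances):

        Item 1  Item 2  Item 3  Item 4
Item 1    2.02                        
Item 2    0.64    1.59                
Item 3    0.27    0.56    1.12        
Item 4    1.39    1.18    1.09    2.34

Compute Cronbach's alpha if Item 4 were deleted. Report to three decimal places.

α = 0.575

Remaining items: Item 1, Item 2, Item 3 (k = 3).
sum of item variances = 2.02 + 1.59 + 1.12 = 4.73
total variance = 4.73 + 2 × 1.47 = 7.67
α (item deleted) = (3/2)·(1 − 4.73/7.67) = 0.575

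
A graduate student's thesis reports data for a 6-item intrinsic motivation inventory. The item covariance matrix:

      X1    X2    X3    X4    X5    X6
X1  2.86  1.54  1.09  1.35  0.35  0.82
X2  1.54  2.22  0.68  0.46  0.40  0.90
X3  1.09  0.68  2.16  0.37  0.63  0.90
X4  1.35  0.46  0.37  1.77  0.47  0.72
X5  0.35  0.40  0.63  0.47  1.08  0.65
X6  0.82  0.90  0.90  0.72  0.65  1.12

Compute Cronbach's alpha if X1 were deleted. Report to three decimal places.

α = 0.746

Remaining items: X2, X3, X4, X5, X6 (k = 5).
Σσ²ᵢ = 2.22 + 2.16 + 1.77 + 1.08 + 1.12 = 8.35
Var(T) = 8.35 + 2 × 6.18 = 20.71
α (item deleted) = (5/4)·(1 − 8.35/20.71) = 0.746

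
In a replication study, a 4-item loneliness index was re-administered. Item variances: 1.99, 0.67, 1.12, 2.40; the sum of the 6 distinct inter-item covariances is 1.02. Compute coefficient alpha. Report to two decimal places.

Σσᵢ² = 1.99 + 0.67 + 1.12 + 2.40 = 6.18
Sum of distinct covariances = 1.02
σ²_T = Σσᵢ² + 2·Σcov = 6.18 + 2 × 1.02 = 8.22
α = (4/3)·(1 − 6.18/8.22) = 0.33

coefficient alpha = 0.33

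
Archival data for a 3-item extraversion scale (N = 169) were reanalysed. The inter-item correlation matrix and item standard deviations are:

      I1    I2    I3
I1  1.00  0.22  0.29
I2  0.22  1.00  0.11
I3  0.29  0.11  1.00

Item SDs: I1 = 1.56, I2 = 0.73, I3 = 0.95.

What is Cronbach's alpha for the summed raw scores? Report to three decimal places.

Cronbach's alpha = 0.422

Σσ²ᵢ = 1.56² + 0.73² + 0.95² = 3.8690
Covariances σ_ij = r_ij · s_i · s_j:
  σ(I1,I2) = 0.22 × 1.56 × 0.73 = 0.2505
  σ(I1,I3) = 0.29 × 1.56 × 0.95 = 0.4298
  σ(I2,I3) = 0.11 × 0.73 × 0.95 = 0.0763
σ²_T = Σσ²ᵢ + 2·Σσ_ij = 3.8690 + 2 × 0.7566 = 5.3822
α = (3/2)·(1 − 3.8690/5.3822) = 0.422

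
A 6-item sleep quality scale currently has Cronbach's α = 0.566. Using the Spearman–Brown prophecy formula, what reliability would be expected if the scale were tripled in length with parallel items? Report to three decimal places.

predicted reliability = 0.796

Length factor m = 3
α' = m·α / (1 + (m−1)·α)
   = 3 × 0.566 / (1 + (3 − 1) × 0.566)
   = 1.6980 / 2.1320 = 0.796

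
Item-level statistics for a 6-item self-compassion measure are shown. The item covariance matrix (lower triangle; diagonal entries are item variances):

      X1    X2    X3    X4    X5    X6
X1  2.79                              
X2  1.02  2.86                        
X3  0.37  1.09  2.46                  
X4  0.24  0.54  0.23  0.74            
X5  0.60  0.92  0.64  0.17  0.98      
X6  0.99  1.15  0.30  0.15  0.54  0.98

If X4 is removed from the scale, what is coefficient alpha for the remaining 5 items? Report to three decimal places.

coefficient alpha = 0.753

Remaining items: X1, X2, X3, X5, X6 (k = 5).
Σσ²ᵢ = 2.79 + 2.86 + 2.46 + 0.98 + 0.98 = 10.07
σ²_T = 10.07 + 2 × 7.62 = 25.31
α (item deleted) = (5/4)·(1 − 10.07/25.31) = 0.753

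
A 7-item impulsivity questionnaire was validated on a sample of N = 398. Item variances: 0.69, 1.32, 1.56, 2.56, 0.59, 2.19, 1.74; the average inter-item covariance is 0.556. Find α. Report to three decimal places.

α = 0.801

Σσ²ᵢ = 0.69 + 1.32 + 1.56 + 2.56 + 0.59 + 2.19 + 1.74 = 10.65
Sum of the 21 distinct covariances = 21 × 0.556 = 11.676
total variance = Σσ²ᵢ + 2·Σcov = 10.65 + 2 × 11.676 = 34.002
α = (7/6)·(1 − 10.65/34.002) = 0.801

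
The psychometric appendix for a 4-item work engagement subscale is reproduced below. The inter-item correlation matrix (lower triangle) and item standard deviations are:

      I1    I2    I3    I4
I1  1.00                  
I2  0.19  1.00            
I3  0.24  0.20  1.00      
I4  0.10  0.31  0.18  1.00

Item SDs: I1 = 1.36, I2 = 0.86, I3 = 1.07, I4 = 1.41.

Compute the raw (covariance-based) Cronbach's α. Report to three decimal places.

Cronbach's α = 0.477

Σσ²ᵢ = 1.36² + 0.86² + 1.07² + 1.41² = 5.7222
Covariances σ_ij = r_ij · s_i · s_j:
  σ(I1,I2) = 0.19 × 1.36 × 0.86 = 0.2222
  σ(I1,I3) = 0.24 × 1.36 × 1.07 = 0.3492
  σ(I1,I4) = 0.10 × 1.36 × 1.41 = 0.1918
  σ(I2,I3) = 0.20 × 0.86 × 1.07 = 0.1840
  σ(I2,I4) = 0.31 × 0.86 × 1.41 = 0.3759
  σ(I3,I4) = 0.18 × 1.07 × 1.41 = 0.2716
σ²_T = Σσ²ᵢ + 2·Σσ_ij = 5.7222 + 2 × 1.5947 = 8.9116
α = (4/3)·(1 − 5.7222/8.9116) = 0.477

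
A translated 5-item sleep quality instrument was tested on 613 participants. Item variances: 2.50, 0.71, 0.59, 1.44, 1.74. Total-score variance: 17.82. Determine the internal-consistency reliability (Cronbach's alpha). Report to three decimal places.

α = 0.760

Σσᵢ² = 2.50 + 0.71 + 0.59 + 1.44 + 1.74 = 6.98
α = (k/(k−1))·(1 − Σσᵢ²/total variance) = (5/4)·(1 − 6.98/17.82) = 0.760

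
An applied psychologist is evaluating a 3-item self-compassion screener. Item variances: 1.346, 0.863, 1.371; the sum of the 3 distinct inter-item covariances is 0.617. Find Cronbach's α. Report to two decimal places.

α = 0.38

ΣVar(i) = 1.346 + 0.863 + 1.371 = 3.580
Sum of distinct covariances = 0.617
σ²_T = ΣVar(i) + 2·Σcov = 3.580 + 2 × 0.617 = 4.814
α = (3/2)·(1 − 3.580/4.814) = 0.38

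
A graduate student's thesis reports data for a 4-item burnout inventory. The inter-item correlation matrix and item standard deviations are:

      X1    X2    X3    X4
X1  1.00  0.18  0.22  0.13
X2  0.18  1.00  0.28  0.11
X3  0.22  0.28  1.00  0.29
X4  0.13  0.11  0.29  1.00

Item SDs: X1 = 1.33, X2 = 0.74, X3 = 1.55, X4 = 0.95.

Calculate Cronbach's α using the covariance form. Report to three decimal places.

Σσ²ᵢ = 1.33² + 0.74² + 1.55² + 0.95² = 5.6215
Covariances σ_ij = r_ij · s_i · s_j:
  σ(X1,X2) = 0.18 × 1.33 × 0.74 = 0.1772
  σ(X1,X3) = 0.22 × 1.33 × 1.55 = 0.4535
  σ(X1,X4) = 0.13 × 1.33 × 0.95 = 0.1643
  σ(X2,X3) = 0.28 × 0.74 × 1.55 = 0.3212
  σ(X2,X4) = 0.11 × 0.74 × 0.95 = 0.0773
  σ(X3,X4) = 0.29 × 1.55 × 0.95 = 0.4270
σ²_T = Σσ²ᵢ + 2·Σσ_ij = 5.6215 + 2 × 1.6205 = 8.8625
α = (4/3)·(1 − 5.6215/8.8625) = 0.488

Cronbach's α = 0.488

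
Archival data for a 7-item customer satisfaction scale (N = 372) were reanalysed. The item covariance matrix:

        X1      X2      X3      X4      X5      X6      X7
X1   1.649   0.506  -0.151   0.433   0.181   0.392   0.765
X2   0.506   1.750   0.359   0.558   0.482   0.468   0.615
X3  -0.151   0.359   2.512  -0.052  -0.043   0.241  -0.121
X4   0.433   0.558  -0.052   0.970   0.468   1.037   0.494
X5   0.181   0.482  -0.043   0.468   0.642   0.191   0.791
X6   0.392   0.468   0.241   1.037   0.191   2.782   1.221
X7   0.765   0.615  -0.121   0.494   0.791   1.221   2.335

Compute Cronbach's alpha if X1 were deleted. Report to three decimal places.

α = 0.660

Remaining items: X2, X3, X4, X5, X6, X7 (k = 6).
sum of item variances = 1.750 + 2.512 + 0.970 + 0.642 + 2.782 + 2.335 = 10.991
σ²_T = 10.991 + 2 × 6.709 = 24.409
α (item deleted) = (6/5)·(1 − 10.991/24.409) = 0.660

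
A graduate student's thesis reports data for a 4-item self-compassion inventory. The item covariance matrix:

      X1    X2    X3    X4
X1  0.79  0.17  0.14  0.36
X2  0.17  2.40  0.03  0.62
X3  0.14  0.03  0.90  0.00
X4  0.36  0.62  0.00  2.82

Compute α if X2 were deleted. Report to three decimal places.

Remaining items: X1, X3, X4 (k = 3).
sum of item variances = 0.79 + 0.90 + 2.82 = 4.51
total variance = 4.51 + 2 × 0.50 = 5.51
α (item deleted) = (3/2)·(1 − 4.51/5.51) = 0.272

α = 0.272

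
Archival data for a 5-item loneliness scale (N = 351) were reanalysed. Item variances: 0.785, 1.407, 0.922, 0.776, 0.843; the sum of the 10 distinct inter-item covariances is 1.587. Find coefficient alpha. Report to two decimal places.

α = 0.50

Σσ²ᵢ = 0.785 + 1.407 + 0.922 + 0.776 + 0.843 = 4.733
Sum of distinct covariances = 1.587
total variance = Σσ²ᵢ + 2·Σcov = 4.733 + 2 × 1.587 = 7.907
α = (5/4)·(1 − 4.733/7.907) = 0.50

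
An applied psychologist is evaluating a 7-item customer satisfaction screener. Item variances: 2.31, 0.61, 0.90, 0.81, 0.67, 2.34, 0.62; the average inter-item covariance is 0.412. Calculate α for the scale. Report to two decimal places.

Σσ²ᵢ = 2.31 + 0.61 + 0.90 + 0.81 + 0.67 + 2.34 + 0.62 = 8.26
Sum of the 21 distinct covariances = 21 × 0.412 = 8.652
σ²_T = Σσ²ᵢ + 2·Σcov = 8.26 + 2 × 8.652 = 25.564
α = (7/6)·(1 − 8.26/25.564) = 0.79

α = 0.79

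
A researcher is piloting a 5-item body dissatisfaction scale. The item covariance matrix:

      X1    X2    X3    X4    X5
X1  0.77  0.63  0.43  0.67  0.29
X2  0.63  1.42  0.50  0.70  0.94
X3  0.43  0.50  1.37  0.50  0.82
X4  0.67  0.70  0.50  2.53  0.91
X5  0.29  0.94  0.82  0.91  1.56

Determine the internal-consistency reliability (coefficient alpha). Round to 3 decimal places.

sum of item variances = 0.77 + 1.42 + 1.37 + 2.53 + 1.56 = 7.65
Sum of off-diagonal covariances = 6.39
Var(T) = 7.65 + 2 × 6.39 = 20.43
α = (k/(k−1))·(1 − sum of item variances/Var(T)) = (5/4)·(1 − 7.65/20.43) = 0.782

α = 0.782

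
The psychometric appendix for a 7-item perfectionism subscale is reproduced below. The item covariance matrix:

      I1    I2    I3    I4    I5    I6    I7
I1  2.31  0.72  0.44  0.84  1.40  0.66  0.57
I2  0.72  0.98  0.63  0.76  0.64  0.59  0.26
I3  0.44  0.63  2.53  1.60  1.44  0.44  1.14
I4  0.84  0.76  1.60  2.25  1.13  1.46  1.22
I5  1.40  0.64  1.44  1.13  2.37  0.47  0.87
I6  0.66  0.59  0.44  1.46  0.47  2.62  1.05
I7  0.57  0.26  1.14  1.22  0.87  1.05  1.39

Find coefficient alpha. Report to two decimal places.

Σσᵢ² = 2.31 + 0.98 + 2.53 + 2.25 + 2.37 + 2.62 + 1.39 = 14.45
Σ_{i<j} σ_ij = 18.33
σ²_total = 14.45 + 2 × 18.33 = 51.11
α = (k/(k−1))·(1 − Σσᵢ²/σ²_total) = (7/6)·(1 − 14.45/51.11) = 0.84

coefficient alpha = 0.84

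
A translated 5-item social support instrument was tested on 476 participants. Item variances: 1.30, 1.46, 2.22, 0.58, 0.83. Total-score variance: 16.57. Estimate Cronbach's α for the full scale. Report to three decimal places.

Σσ²ᵢ = 1.30 + 1.46 + 2.22 + 0.58 + 0.83 = 6.39
α = (k/(k−1))·(1 − Σσ²ᵢ/total variance) = (5/4)·(1 − 6.39/16.57) = 0.768

Cronbach's α = 0.768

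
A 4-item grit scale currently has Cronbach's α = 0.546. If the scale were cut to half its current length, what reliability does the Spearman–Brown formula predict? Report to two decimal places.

Length factor m = 1/2
α' = m·α / (1 − (1−m)·α)
   = 1/2 × 0.546 / (1 − (1 − 1/2) × 0.546)
   = 0.2730 / 0.7270 = 0.38

predicted reliability = 0.38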